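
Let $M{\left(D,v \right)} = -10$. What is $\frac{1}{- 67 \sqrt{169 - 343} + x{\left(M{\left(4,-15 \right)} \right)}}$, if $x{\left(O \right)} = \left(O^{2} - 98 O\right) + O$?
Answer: $\frac{i}{67 \sqrt{174} + 1070 i} \approx 0.00055556 + 0.00045888 i$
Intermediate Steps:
$x{\left(O \right)} = O^{2} - 97 O$
$\frac{1}{- 67 \sqrt{169 - 343} + x{\left(M{\left(4,-15 \right)} \right)}} = \frac{1}{- 67 \sqrt{169 - 343} - 10 \left(-97 - 10\right)} = \frac{1}{- 67 \sqrt{-174} - -1070} = \frac{1}{- 67 i \sqrt{174} + 1070} = \frac{1}{1070 - 67 i \sqrt{174}}$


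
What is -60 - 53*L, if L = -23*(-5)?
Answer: -6155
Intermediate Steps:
L = 115
-60 - 53*L = -60 - 53*115 = -60 - 6095 = -6155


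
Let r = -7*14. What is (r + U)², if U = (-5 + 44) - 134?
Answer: 37249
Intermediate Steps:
U = -95 (U = 39 - 134 = -95)
r = -98
(r + U)² = (-98 - 95)² = (-193)² = 37249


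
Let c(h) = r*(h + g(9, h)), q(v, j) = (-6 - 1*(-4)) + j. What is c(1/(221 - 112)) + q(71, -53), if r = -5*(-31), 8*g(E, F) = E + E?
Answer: 128695/436 ≈ 295.17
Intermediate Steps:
g(E, F) = E/4 (g(E, F) = (E + E)/8 = (2*E)/8 = E/4)
r = 155
q(v, j) = -2 + j (q(v, j) = (-6 + 4) + j = -2 + j)
c(h) = 1395/4 + 155*h (c(h) = 155*(h + (¼)*9) = 155*(h + 9/4) = 155*(9/4 + h) = 1395/4 + 155*h)
c(1/(221 - 112)) + q(71, -53) = (1395/4 + 155/(221 - 112)) + (-2 - 53) = (1395/4 + 155/109) - 55 = 152675/436 - 55 = 128695/436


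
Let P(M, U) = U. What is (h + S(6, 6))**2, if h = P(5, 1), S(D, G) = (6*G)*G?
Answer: 47089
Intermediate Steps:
S(D, G) = 6*G**2
h = 1
(h + S(6, 6))**2 = (1 + 6*6**2)**2 = (1 + 6*36)**2 = (1 + 216)**2 = 217**2 = 47089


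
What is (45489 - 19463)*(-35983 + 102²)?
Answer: -665719054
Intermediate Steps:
(45489 - 19463)*(-35983 + 102²) = 26026*(-35983 + 10404) = 26026*(-25579) = -665719054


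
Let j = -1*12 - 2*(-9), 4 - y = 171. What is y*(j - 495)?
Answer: 81663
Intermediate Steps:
y = -167 (y = 4 - 1*171 = 4 - 171 = -167)
j = 6 (j = -12 + 18 = 6)
y*(j - 495) = -167*(6 - 495) = -167*(-489) = 81663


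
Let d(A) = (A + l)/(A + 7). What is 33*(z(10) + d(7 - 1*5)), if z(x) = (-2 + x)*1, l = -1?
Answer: 803/3 ≈ 267.67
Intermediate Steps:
z(x) = -2 + x
d(A) = (-1 + A)/(7 + A) (d(A) = (A - 1)/(A + 7) = (-1 + A)/(7 + A))
33*(z(10) + d(7 - 1*5)) = 33*((-2 + 10) + (-1 + (7 - 1*5))/(7 + (7 - 1*5))) = 33*(8 + (-1 + (7 - 5))/(7 + (7 - 5))) = 33*(8 + (-1 + 2)/(7 + 2)) = 33*(8 + 1/9) = 33*(73/9) = 803/3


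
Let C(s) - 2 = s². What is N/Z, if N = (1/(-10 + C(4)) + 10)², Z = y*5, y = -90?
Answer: -729/3200 ≈ -0.22781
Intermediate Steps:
C(s) = 2 + s²
Z = -450 (Z = -90*5 = -450)
N = 6561/64 (N = (1/(-10 + (2 + 4²)) + 10)² = (1/(-10 + (2 + 16)) + 10)² = (1/(-10 + 18) + 10)² = (1/8 + 10)² = (⅛ + 10)² = (81/8)² = 6561/64 ≈ 102.52)
N/Z = (6561/64)/(-450) = (6561/64)*(-1/450) = -729/3200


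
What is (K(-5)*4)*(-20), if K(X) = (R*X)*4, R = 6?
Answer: 9600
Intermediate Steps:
K(X) = 24*X (K(X) = (6*X)*4 = 24*X)
(K(-5)*4)*(-20) = ((24*(-5))*4)*(-20) = -120*4*(-20) = -480*(-20) = 9600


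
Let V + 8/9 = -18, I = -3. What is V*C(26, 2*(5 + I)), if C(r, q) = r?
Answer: -4420/9 ≈ -491.11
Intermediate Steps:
V = -170/9 (V = -8/9 - 18 = -170/9 ≈ -18.889)
V*C(26, 2*(5 + I)) = -170/9*26 = -4420/9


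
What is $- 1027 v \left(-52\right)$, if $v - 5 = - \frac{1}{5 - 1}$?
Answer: $253669$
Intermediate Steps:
$v = \frac{19}{4}$ ($v = 5 - \frac{1}{5 - 1} = 5 - \frac{1}{4} = \frac{19}{4} \approx 4.75$)
$- 1027 v \left(-52\right) = - 1027 \cdot \frac{19}{4} \left(-52\right) = \left(-1027\right) \left(-247\right) = 253669$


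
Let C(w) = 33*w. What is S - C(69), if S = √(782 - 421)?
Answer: -2258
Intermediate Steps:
S = 19 (S = √361 = 19)
S - C(69) = 19 - 33*69 = 19 - 1*2277 = 19 - 2277 = -2258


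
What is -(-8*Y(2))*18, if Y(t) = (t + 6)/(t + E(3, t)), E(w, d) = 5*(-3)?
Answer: -1152/13 ≈ -88.615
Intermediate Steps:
E(w, d) = -15
Y(t) = (6 + t)/(-15 + t) (Y(t) = (t + 6)/(t - 15) = (6 + t)/(-15 + t))
-(-8*Y(2))*18 = -(-8*(6 + 2)/(-15 + 2))*18 = -(-8*8/(-13))*18 = -(-(-8)*8/13)*18 = -(-8*(-8/13))*18 = -64*18/13 = -1*1152/13 = -1152/13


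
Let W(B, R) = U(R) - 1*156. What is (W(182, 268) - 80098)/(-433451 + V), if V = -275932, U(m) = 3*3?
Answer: 80245/709383 ≈ 0.11312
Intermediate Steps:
U(m) = 9
W(B, R) = -147 (W(B, R) = 9 - 1*156 = 9 - 156 = -147)
(W(182, 268) - 80098)/(-433451 + V) = (-147 - 80098)/(-433451 - 275932) = -80245/(-709383) = -80245*(-1/709383) = 80245/709383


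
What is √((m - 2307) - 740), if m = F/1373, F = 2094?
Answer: I*√5741113001/1373 ≈ 55.186*I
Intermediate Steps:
m = 2094/1373 ≈ 1.5251
√((m - 2307) - 740) = √((2094/1373 - 2307) - 740) = √(-3165417/1373 - 740) = √(-4181437/1373) = I*√5741113001/1373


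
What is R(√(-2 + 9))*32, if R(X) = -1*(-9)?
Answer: 288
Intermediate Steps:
R(X) = 9
R(√(-2 + 9))*32 = 9*32 = 288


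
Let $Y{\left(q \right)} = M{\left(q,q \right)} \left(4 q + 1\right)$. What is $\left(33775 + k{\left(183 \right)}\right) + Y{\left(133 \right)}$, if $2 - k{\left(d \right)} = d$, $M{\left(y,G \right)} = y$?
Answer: $104483$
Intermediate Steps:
$Y{\left(q \right)} = q \left(1 + 4 q\right)$ ($Y{\left(q \right)} = q \left(4 q + 1\right) = q \left(1 + 4 q\right)$)
$k{\left(d \right)} = 2 - d$
$\left(33775 + k{\left(183 \right)}\right) + Y{\left(133 \right)} = \left(33775 + \left(2 - 183\right)\right) + 133 \left(1 + 4 \cdot 133\right) = \left(33775 + \left(2 - 183\right)\right) + 133 \left(1 + 532\right) = \left(33775 - 181\right) + 133 \cdot 533 = 33594 + 70889 = 104483$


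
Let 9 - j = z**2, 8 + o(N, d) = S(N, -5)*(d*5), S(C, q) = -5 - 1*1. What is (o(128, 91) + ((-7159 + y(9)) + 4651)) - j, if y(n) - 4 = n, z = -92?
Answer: 3222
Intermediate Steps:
y(n) = 4 + n
S(C, q) = -6 (S(C, q) = -5 - 1 = -6)
o(N, d) = -8 - 30*d (o(N, d) = -8 - 6*d*5 = -8 - 30*d)
j = -8455 (j = 9 - 1*(-92)**2 = 9 - 1*8464 = 9 - 8464 = -8455)
(o(128, 91) + ((-7159 + y(9)) + 4651)) - j = ((-8 - 30*91) + ((-7159 + (4 + 9)) + 4651)) - 1*(-8455) = ((-8 - 2730) + ((-7159 + 13) + 4651)) + 8455 = (-2738 + (-7146 + 4651)) + 8455 = (-2738 - 2495) + 8455 = -5233 + 8455 = 3222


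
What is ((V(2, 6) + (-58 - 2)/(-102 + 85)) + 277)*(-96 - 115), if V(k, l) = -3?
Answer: -995498/17 ≈ -58559.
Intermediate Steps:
((V(2, 6) + (-58 - 2)/(-102 + 85)) + 277)*(-96 - 115) = ((-3 + (-58 - 2)/(-102 + 85)) + 277)*(-96 - 115) = ((-3 - 60/(-17)) + 277)*(-211) = ((-3 - 60*(-1/17)) + 277)*(-211) = ((-3 + 60/17) + 277)*(-211) = (9/17 + 277)*(-211) = (4718/17)*(-211) = -995498/17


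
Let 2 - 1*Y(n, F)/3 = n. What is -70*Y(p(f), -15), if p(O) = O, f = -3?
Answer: -1050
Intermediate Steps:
Y(n, F) = 6 - 3*n
-70*Y(p(f), -15) = -70*(6 - 3*(-3)) = -70*(6 + 9) = -70*15 = -1050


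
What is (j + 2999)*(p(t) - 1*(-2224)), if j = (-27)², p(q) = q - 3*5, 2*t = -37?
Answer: 8166184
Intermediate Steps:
t = -37/2 (t = (½)*(-37) = -37/2 ≈ -18.500)
p(q) = -15 + q (p(q) = q - 15 = -15 + q)
j = 729
(j + 2999)*(p(t) - 1*(-2224)) = (729 + 2999)*((-15 - 37/2) - 1*(-2224)) = 3728*(-67/2 + 2224) = 3728*(4381/2) = 8166184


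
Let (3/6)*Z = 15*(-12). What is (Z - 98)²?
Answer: 209764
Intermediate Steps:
Z = -360 (Z = 2*(15*(-12)) = 2*(-180) = -360)
(Z - 98)² = (-360 - 98)² = (-458)² = 209764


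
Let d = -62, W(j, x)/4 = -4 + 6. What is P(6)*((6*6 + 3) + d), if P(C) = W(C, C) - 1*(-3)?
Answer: -253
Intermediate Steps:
W(j, x) = 8 (W(j, x) = 4*(-4 + 6) = 4*2 = 8)
P(C) = 11 (P(C) = 8 - 1*(-3) = 8 + 3 = 11)
P(6)*((6*6 + 3) + d) = 11*((6*6 + 3) - 62) = 11*((36 + 3) - 62) = 11*(39 - 62) = 11*(-23) = -253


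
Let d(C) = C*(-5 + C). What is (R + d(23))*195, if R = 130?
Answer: 106080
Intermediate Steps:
(R + d(23))*195 = (130 + 23*(-5 + 23))*195 = (130 + 23*18)*195 = (130 + 414)*195 = 544*195 = 106080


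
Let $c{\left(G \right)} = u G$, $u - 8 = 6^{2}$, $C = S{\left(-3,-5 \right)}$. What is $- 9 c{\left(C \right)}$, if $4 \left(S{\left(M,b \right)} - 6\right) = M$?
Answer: $-2079$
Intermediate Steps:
$S{\left(M,b \right)} = 6 + \frac{M}{4}$
$C = \frac{21}{4}$ ($C = 6 + \frac{1}{4} \left(-3\right) = 6 - \frac{3}{4} = \frac{21}{4} \approx 5.25$)
$u = 44$ ($u = 8 + 6^{2} = 8 + 36 = 44$)
$c{\left(G \right)} = 44 G$
$- 9 c{\left(C \right)} = - 9 \cdot 44 \cdot \frac{21}{4} = \left(-9\right) 231 = -2079$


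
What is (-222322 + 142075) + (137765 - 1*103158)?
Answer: -45640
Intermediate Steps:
(-222322 + 142075) + (137765 - 1*103158) = -80247 + (137765 - 103158) = -80247 + 34607 = -45640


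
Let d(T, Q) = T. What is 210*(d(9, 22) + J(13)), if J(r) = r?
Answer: 4620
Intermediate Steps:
210*(d(9, 22) + J(13)) = 210*(9 + 13) = 210*22 = 4620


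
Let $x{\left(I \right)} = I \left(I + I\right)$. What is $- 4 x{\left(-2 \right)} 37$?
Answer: $-1184$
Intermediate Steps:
$x{\left(I \right)} = 2 I^{2}$ ($x{\left(I \right)} = I 2 I = 2 I^{2}$)
$- 4 x{\left(-2 \right)} 37 = - 4 \cdot 2 \left(-2\right)^{2} \cdot 37 = - 4 \cdot 2 \cdot 4 \cdot 37 = \left(-4\right) 8 \cdot 37 = \left(-32\right) 37 = -1184$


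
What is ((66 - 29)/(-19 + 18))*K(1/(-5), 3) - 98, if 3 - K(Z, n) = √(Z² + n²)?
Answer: -209 + 37*√226/5 ≈ -97.754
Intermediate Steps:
K(Z, n) = 3 - √(Z² + n²)
((66 - 29)/(-19 + 18))*K(1/(-5), 3) - 98 = ((66 - 29)/(-19 + 18))*(3 - √((1/(-5))² + 3²)) - 98 = (37/(-1))*(3 - √((-⅕)² + 9)) - 98 = (37*(-1))*(3 - √(1/25 + 9)) - 98 = -37*(3 - √(226/25)) - 98 = -37*(3 - √226/5) - 98 = (-111 + 37*√226/5) - 98 = -209 + 37*√226/5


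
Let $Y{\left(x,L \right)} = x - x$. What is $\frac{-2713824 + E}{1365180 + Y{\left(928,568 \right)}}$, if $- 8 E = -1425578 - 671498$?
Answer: $- \frac{4903379}{2730360} \approx -1.7959$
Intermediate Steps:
$Y{\left(x,L \right)} = 0$
$E = \frac{524269}{2}$ ($E = - \frac{-1425578 - 671498}{8} = \left(- \frac{1}{8}\right) \left(-2097076\right) = \frac{524269}{2} \approx 2.6213 \cdot 10^{5}$)
$\frac{-2713824 + E}{1365180 + Y{\left(928,568 \right)}} = \frac{-2713824 + \frac{524269}{2}}{1365180 + 0} = - \frac{4903379}{2 \cdot 1365180} = \left(- \frac{4903379}{2}\right) \frac{1}{1365180} = - \frac{4903379}{2730360}$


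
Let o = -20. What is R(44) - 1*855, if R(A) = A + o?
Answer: -831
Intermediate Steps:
R(A) = -20 + A (R(A) = A - 20 = -20 + A)
R(44) - 1*855 = (-20 + 44) - 1*855 = 24 - 855 = -831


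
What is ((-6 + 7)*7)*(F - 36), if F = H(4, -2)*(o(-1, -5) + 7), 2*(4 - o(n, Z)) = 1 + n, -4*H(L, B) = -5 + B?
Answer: -469/4 ≈ -117.25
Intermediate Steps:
H(L, B) = 5/4 - B/4 (H(L, B) = -(-5 + B)/4 = 5/4 - B/4)
o(n, Z) = 7/2 - n/2 (o(n, Z) = 4 - (1 + n)/2 = 4 + (-½ - n/2) = 7/2 - n/2)
F = 77/4 (F = (5/4 - ¼*(-2))*((7/2 - ½*(-1)) + 7) = (5/4 + ½)*((7/2 + ½) + 7) = 7*(4 + 7)/4 = (7/4)*11 = 77/4 ≈ 19.250)
((-6 + 7)*7)*(F - 36) = ((-6 + 7)*7)*(77/4 - 36) = (1*7)*(-67/4) = 7*(-67/4) = -469/4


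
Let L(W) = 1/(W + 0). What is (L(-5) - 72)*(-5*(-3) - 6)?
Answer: -3249/5 ≈ -649.80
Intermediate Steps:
L(W) = 1/W
(L(-5) - 72)*(-5*(-3) - 6) = (1/(-5) - 72)*(-5*(-3) - 6) = (-1/5 - 72)*(15 - 6) = -361/5*9 = -3249/5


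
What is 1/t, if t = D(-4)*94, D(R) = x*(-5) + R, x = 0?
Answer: -1/376 ≈ -0.0026596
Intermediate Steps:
D(R) = R (D(R) = 0*(-5) + R = 0 + R = R)
t = -376 (t = -4*94 = -376)
1/t = 1/(-376) = -1/376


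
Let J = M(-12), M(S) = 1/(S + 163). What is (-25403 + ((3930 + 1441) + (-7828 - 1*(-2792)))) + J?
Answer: -3785267/151 ≈ -25068.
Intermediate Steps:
M(S) = 1/(163 + S)
J = 1/151 (J = 1/(163 - 12) = 1/151 ≈ 0.0066225)
(-25403 + ((3930 + 1441) + (-7828 - 1*(-2792)))) + J = (-25403 + ((3930 + 1441) + (-7828 - 1*(-2792)))) + 1/151 = (-25403 + (5371 + (-7828 + 2792))) + 1/151 = (-25403 + (5371 - 5036)) + 1/151 = (-25403 + 335) + 1/151 = -25068 + 1/151 = -3785267/151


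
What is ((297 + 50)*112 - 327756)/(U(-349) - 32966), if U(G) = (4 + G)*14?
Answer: 72223/9449 ≈ 7.6435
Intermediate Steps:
U(G) = 56 + 14*G
((297 + 50)*112 - 327756)/(U(-349) - 32966) = ((297 + 50)*112 - 327756)/((56 + 14*(-349)) - 32966) = (347*112 - 327756)/((56 - 4886) - 32966) = (38864 - 327756)/(-4830 - 32966) = -288892/(-37796) = -288892*(-1/37796) = 72223/9449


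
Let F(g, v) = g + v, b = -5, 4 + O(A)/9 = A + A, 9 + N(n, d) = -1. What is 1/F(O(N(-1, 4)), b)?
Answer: -1/221 ≈ -0.0045249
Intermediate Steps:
N(n, d) = -10 (N(n, d) = -9 - 1 = -10)
O(A) = -36 + 18*A (O(A) = -36 + 9*(A + A) = -36 + 9*(2*A) = -36 + 18*A)
1/F(O(N(-1, 4)), b) = 1/((-36 + 18*(-10)) - 5) = 1/((-36 - 180) - 5) = 1/(-216 - 5) = 1/(-221) = -1/221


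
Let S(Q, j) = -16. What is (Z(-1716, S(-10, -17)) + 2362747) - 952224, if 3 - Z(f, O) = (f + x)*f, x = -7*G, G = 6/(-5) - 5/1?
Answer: -7298278/5 ≈ -1.4597e+6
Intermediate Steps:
G = -31/5 (G = 6*(-⅕) - 5*1 = -6/5 - 5 = -31/5 ≈ -6.2000)
x = 217/5 (x = -7*(-31/5) = 217/5 ≈ 43.400)
Z(f, O) = 3 - f*(217/5 + f) (Z(f, O) = 3 - (f + 217/5)*f = 3 - (217/5 + f)*f = 3 - f*(217/5 + f))
(Z(-1716, S(-10, -17)) + 2362747) - 952224 = ((3 - 1*(-1716)² - 217/5*(-1716)) + 2362747) - 952224 = ((3 - 1*2944656 + 372372/5) + 2362747) - 952224 = ((3 - 2944656 + 372372/5) + 2362747) - 952224 = (-14350893/5 + 2362747) - 952224 = -2537158/5 - 952224 = -7298278/5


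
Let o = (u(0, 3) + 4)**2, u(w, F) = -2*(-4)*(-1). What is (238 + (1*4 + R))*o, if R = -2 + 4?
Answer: 3904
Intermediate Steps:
u(w, F) = -8 (u(w, F) = 8*(-1) = -8)
R = 2
o = 16 (o = (-8 + 4)**2 = (-4)**2 = 16)
(238 + (1*4 + R))*o = (238 + (1*4 + 2))*16 = (238 + (4 + 2))*16 = (238 + 6)*16 = 244*16 = 3904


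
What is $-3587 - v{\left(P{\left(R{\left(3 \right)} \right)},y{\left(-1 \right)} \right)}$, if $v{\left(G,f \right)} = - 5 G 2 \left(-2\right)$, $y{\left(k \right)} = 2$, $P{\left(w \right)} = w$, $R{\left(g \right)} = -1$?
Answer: $-3567$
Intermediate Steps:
$v{\left(G,f \right)} = 20 G$ ($v{\left(G,f \right)} = - 10 G \left(-2\right) = 20 G$)
$-3587 - v{\left(P{\left(R{\left(3 \right)} \right)},y{\left(-1 \right)} \right)} = -3587 - 20 \left(-1\right) = -3587 - -20 = -3587 + 20 = -3567$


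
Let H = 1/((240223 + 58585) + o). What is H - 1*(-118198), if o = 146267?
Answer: 52606974851/445075 ≈ 1.1820e+5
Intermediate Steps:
H = 1/445075 (H = 1/((240223 + 58585) + 146267) = 1/(298808 + 146267) = 1/445075 ≈ 2.2468e-6)
H - 1*(-118198) = 1/445075 - 1*(-118198) = 1/445075 + 118198 = 52606974851/445075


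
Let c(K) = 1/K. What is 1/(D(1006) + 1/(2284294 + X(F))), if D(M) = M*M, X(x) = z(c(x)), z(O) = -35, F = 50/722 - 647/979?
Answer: 2284259/2311752341325 ≈ 9.8811e-7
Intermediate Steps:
F = -209092/353419 (F = 50*(1/722) - 647*1/979 = 25/361 - 647/979 = -209092/353419 ≈ -0.59163)
X(x) = -35
D(M) = M²
1/(D(1006) + 1/(2284294 + X(F))) = 1/(1006² + 1/(2284294 - 35)) = 1/(1012036 + 1/2284259) = 1/(2311752341325/2284259) = 2284259/2311752341325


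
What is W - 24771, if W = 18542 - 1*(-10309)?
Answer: 4080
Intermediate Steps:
W = 28851 (W = 18542 + 10309 = 28851)
W - 24771 = 28851 - 24771 = 4080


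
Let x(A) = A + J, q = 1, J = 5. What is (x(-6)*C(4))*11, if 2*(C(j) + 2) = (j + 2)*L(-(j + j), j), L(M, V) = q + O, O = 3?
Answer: -110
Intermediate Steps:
L(M, V) = 4 (L(M, V) = 1 + 3 = 4)
x(A) = 5 + A (x(A) = A + 5 = 5 + A)
C(j) = 2 + 2*j (C(j) = -2 + ((j + 2)*4)/2 = -2 + ((2 + j)*4)/2 = -2 + (8 + 4*j)/2 = -2 + (4 + 2*j) = 2 + 2*j)
(x(-6)*C(4))*11 = ((5 - 6)*(2 + 2*4))*11 = -(2 + 8)*11 = -1*10*11 = -10*11 = -110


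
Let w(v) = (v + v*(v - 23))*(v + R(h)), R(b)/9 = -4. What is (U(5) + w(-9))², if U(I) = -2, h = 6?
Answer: 157678249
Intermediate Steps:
R(b) = -36 (R(b) = 9*(-4) = -36)
w(v) = (-36 + v)*(v + v*(-23 + v)) (w(v) = (v + v*(v - 23))*(v - 36) = (v + v*(-23 + v))*(-36 + v) = (-36 + v)*(v + v*(-23 + v)))
(U(5) + w(-9))² = (-2 - 9*(792 + (-9)² - 58*(-9)))² = (-2 - 9*(792 + 81 + 522))² = (-2 - 9*1395)² = (-2 - 12555)² = (-12557)² = 157678249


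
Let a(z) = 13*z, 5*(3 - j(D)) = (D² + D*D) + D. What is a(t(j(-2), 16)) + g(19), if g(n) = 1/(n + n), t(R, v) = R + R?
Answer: 8897/190 ≈ 46.826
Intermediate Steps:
j(D) = 3 - 2*D²/5 - D/5 (j(D) = 3 - ((D² + D*D) + D)/5 = 3 - ((D² + D²) + D)/5 = 3 - (2*D² + D)/5 = 3 - (D + 2*D²)/5 = 3 + (-2*D²/5 - D/5) = 3 - 2*D²/5 - D/5)
t(R, v) = 2*R
g(n) = 1/(2*n)
a(t(j(-2), 16)) + g(19) = 13*(2*(3 - ⅖*(-2)² - ⅕*(-2))) + (½)/19 = 13*(2*(3 - ⅖*4 + ⅖)) + (½)*(1/19) = 13*(2*(3 - 8/5 + ⅖)) + 1/38 = 13*(2*(9/5)) + 1/38 = 13*(18/5) + 1/38 = 234/5 + 1/38 = 8897/190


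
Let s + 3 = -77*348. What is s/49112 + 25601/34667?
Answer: 328275379/1702565704 ≈ 0.19281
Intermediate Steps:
s = -26799 (s = -3 - 77*348 = -3 - 26796 = -26799)
s/49112 + 25601/34667 = -26799/49112 + 25601/34667 = 328275379/1702565704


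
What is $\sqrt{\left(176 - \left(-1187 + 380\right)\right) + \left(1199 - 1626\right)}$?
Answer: $2 \sqrt{139} \approx 23.58$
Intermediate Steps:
$\sqrt{\left(176 - \left(-1187 + 380\right)\right) + \left(1199 - 1626\right)} = \sqrt{\left(176 - -807\right) + \left(1199 - 1626\right)} = \sqrt{\left(176 + 807\right) - 427} = \sqrt{983 - 427} = \sqrt{556} = 2 \sqrt{139}$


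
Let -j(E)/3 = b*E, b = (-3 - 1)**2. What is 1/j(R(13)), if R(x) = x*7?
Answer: -1/4368 ≈ -0.00022894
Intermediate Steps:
b = 16 (b = (-4)**2 = 16)
R(x) = 7*x
j(E) = -48*E
1/j(R(13)) = 1/(-336*13) = 1/(-48*91) = 1/(-4368) = -1/4368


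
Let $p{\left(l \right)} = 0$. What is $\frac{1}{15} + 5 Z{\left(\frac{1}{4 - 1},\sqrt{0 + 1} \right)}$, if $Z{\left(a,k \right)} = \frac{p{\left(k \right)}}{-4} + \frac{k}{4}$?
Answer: $\frac{79}{60} \approx 1.3167$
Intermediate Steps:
$Z{\left(a,k \right)} = \frac{k}{4}$ ($Z{\left(a,k \right)} = \frac{0}{-4} + \frac{k}{4} = 0 \left(- \frac{1}{4}\right) + k \frac{1}{4} = 0 + \frac{k}{4} = \frac{k}{4}$)
$\frac{1}{15} + 5 Z{\left(\frac{1}{4 - 1},\sqrt{0 + 1} \right)} = \frac{1}{15} + 5 \frac{\sqrt{0 + 1}}{4} = \frac{1}{15} + 5 \frac{\sqrt{1}}{4} = \frac{1}{15} + 5 \cdot \frac{1}{4} \cdot 1 = \frac{1}{15} + 5 \cdot \frac{1}{4} = \frac{1}{15} + \frac{5}{4} = \frac{79}{60}$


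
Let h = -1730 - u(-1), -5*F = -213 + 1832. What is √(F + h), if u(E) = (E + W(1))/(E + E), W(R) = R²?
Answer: 3*I*√5705/5 ≈ 45.319*I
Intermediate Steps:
u(E) = (1 + E)/(2*E) (u(E) = (E + 1²)/(E + E) = (E + 1)/((2*E)) = (1 + E)*(1/(2*E)) = (1 + E)/(2*E))
F = -1619/5 (F = -(-213 + 1832)/5 = -⅕*1619 = -1619/5 ≈ -323.80)
h = -1730 (h = -1730 - (1 - 1)/(2*(-1)) = -1730 - (-1)*0/2 = -1730 - 1*0 = -1730 + 0 = -1730)
√(F + h) = √(-1619/5 - 1730) = √(-10269/5) = 3*I*√5705/5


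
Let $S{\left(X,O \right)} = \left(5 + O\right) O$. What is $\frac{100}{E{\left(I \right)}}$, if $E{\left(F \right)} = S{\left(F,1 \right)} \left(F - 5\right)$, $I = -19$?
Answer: $- \frac{25}{36} \approx -0.69444$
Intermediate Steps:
$S{\left(X,O \right)} = O \left(5 + O\right)$
$E{\left(F \right)} = -30 + 6 F$ ($E{\left(F \right)} = 1 \left(5 + 1\right) \left(F - 5\right) = 1 \cdot 6 \left(-5 + F\right) = 6 \left(-5 + F\right) = -30 + 6 F$)
$\frac{100}{E{\left(I \right)}} = \frac{100}{-30 + 6 \left(-19\right)} = \frac{100}{-30 - 114} = \frac{100}{-144} = 100 \left(- \frac{1}{144}\right) = - \frac{25}{36}$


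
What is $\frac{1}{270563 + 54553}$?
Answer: $\frac{1}{325116} \approx 3.0758 \cdot 10^{-6}$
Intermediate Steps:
$\frac{1}{270563 + 54553} = \frac{1}{325116}$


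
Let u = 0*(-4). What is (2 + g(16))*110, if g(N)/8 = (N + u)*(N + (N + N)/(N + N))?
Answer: 239580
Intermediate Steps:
u = 0
g(N) = 8*N*(1 + N) (g(N) = 8*((N + 0)*(N + (N + N)/(N + N))) = 8*(N*(N + (2*N)/((2*N)))) = 8*(N*(N + (2*N)*(1/(2*N)))) = 8*(N*(N + 1)) = 8*(N*(1 + N)) = 8*N*(1 + N))
(2 + g(16))*110 = (2 + 8*16*(1 + 16))*110 = (2 + 8*16*17)*110 = (2 + 2176)*110 = 2178*110 = 239580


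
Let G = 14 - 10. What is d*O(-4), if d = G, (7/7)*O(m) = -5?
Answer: -20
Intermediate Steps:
O(m) = -5
G = 4
d = 4
d*O(-4) = 4*(-5) = -20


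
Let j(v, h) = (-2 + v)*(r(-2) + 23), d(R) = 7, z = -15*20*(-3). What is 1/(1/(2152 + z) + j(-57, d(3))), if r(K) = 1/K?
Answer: -3052/4051529 ≈ -0.00075330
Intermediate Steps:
r(K) = 1/K
z = 900 (z = -300*(-3) = 900)
j(v, h) = -45 + 45*v/2 (j(v, h) = (-2 + v)*(1/(-2) + 23) = (-2 + v)*(-½ + 23) = (-2 + v)*(45/2) = -45 + 45*v/2)
1/(1/(2152 + z) + j(-57, d(3))) = 1/(1/(2152 + 900) + (-45 + (45/2)*(-57))) = 1/(1/3052 + (-45 - 2565/2)) = 1/(1/3052 - 2655/2) = 1/(-4051529/3052) = -3052/4051529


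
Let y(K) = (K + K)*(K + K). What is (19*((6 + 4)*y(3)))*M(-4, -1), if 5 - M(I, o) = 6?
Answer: -6840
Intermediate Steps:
M(I, o) = -1 (M(I, o) = 5 - 1*6 = 5 - 6 = -1)
y(K) = 4*K² (y(K) = (2*K)*(2*K) = 4*K²)
(19*((6 + 4)*y(3)))*M(-4, -1) = (19*((6 + 4)*(4*3²)))*(-1) = (19*(10*(4*9)))*(-1) = (19*(10*36))*(-1) = (19*360)*(-1) = 6840*(-1) = -6840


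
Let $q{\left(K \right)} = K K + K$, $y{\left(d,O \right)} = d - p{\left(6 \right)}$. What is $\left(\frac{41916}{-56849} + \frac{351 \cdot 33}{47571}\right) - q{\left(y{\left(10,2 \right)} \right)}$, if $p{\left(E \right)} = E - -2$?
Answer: $- \frac{5853895581}{901454593} \approx -6.4938$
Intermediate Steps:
$p{\left(E \right)} = 2 + E$ ($p{\left(E \right)} = E + 2 = 2 + E$)
$y{\left(d,O \right)} = -8 + d$ ($y{\left(d,O \right)} = d - \left(2 + 6\right) = d - 8 = -8 + d$)
$q{\left(K \right)} = K + K^{2}$ ($q{\left(K \right)} = K^{2} + K = K + K^{2}$)
$\left(\frac{41916}{-56849} + \frac{351 \cdot 33}{47571}\right) - q{\left(y{\left(10,2 \right)} \right)} = \left(\frac{41916}{-56849} + \frac{351 \cdot 33}{47571}\right) - \left(-8 + 10\right) \left(1 + \left(-8 + 10\right)\right) = \left(41916 \left(- \frac{1}{56849}\right) + 11583 \cdot \frac{1}{47571}\right) - 2 \left(1 + 2\right) = \left(- \frac{41916}{56849} + \frac{3861}{15857}\right) - 2 \cdot 3 = - \frac{445168023}{901454593} - 6 = - \frac{5853895581}{901454593}$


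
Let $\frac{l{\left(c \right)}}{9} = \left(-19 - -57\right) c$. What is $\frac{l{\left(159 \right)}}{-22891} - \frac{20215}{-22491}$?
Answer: $- \frac{760274033}{514841481} \approx -1.4767$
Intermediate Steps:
$l{\left(c \right)} = 342 c$ ($l{\left(c \right)} = 9 \left(-19 - -57\right) c = 9 \left(-19 + 57\right) c = 9 \cdot 38 c = 342 c$)
$\frac{l{\left(159 \right)}}{-22891} - \frac{20215}{-22491} = \frac{342 \cdot 159}{-22891} - \frac{20215}{-22491} = 54378 \left(- \frac{1}{22891}\right) - - \frac{20215}{22491} = - \frac{54378}{22891} + \frac{20215}{22491} = - \frac{760274033}{514841481}$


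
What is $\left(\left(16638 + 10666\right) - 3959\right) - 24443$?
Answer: $-1098$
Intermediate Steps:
$\left(\left(16638 + 10666\right) - 3959\right) - 24443 = \left(27304 - 3959\right) - 24443 = 23345 - 24443 = -1098$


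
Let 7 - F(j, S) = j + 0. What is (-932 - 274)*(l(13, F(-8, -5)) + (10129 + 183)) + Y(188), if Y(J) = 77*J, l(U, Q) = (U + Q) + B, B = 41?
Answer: -12505010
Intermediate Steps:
F(j, S) = 7 - j (F(j, S) = 7 - (j + 0) = 7 - j)
l(U, Q) = 41 + Q + U (l(U, Q) = (U + Q) + 41 = (Q + U) + 41 = 41 + Q + U)
(-932 - 274)*(l(13, F(-8, -5)) + (10129 + 183)) + Y(188) = (-932 - 274)*((41 + (7 - 1*(-8)) + 13) + (10129 + 183)) + 77*188 = -1206*((41 + (7 + 8) + 13) + 10312) + 14476 = -1206*((41 + 15 + 13) + 10312) + 14476 = -1206*(69 + 10312) + 14476 = -1206*10381 + 14476 = -12519486 + 14476 = -12505010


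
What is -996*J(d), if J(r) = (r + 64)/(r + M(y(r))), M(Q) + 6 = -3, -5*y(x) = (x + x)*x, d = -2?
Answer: 61752/11 ≈ 5613.8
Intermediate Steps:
y(x) = -2*x²/5 (y(x) = -(x + x)*x/5 = -2*x*x/5 = -2*x²/5)
M(Q) = -9 (M(Q) = -6 - 3 = -9)
J(r) = (64 + r)/(-9 + r) (J(r) = (r + 64)/(r - 9) = (64 + r)/(-9 + r))
-996*J(d) = -996*(64 - 2)/(-9 - 2) = -996*62/(-11) = -(-996)*62/11 = -996*(-62/11) = 61752/11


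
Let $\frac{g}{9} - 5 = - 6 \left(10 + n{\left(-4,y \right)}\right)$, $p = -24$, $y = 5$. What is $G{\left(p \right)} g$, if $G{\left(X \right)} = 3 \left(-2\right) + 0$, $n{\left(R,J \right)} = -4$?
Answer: $1674$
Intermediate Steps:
$G{\left(X \right)} = -6$ ($G{\left(X \right)} = -6 + 0 = -6$)
$g = -279$ ($g = 45 + 9 \left(- 6 \left(10 - 4\right)\right) = 45 + 9 \left(\left(-6\right) 6\right) = 45 + 9 \left(-36\right) = 45 - 324 = -279$)
$G{\left(p \right)} g = \left(-6\right) \left(-279\right) = 1674$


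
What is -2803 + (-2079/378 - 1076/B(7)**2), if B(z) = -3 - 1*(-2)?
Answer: -7769/2 ≈ -3884.5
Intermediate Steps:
B(z) = -1 (B(z) = -3 + 2 = -1)
-2803 + (-2079/378 - 1076/B(7)**2) = -2803 + (-2079/378 - 1076/((-1)**2)) = -2803 + (-2079*1/378 - 1076/1) = -2803 + (-11/2 - 1076*1) = -2803 + (-11/2 - 1076) = -2803 - 2163/2 = -7769/2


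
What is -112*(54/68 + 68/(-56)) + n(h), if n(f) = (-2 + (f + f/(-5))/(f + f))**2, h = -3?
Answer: 21088/425 ≈ 49.619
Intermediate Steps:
n(f) = 64/25 (n(f) = (-2 + (f + f*(-1/5))/((2*f)))**2 = (-2 + (f - f/5)*(1/(2*f)))**2 = (-2 + (4*f/5)*(1/(2*f)))**2 = (-2 + 2/5)**2 = (-8/5)**2 = 64/25)
-112*(54/68 + 68/(-56)) + n(h) = -112*(54/68 + 68/(-56)) + 64/25 = -112*(54*(1/68) + 68*(-1/56)) + 64/25 = -112*(27/34 - 17/14) + 64/25 = -112*(-50/119) + 64/25 = 800/17 + 64/25 = 21088/425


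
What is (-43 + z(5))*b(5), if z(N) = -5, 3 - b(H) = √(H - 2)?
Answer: -144 + 48*√3 ≈ -60.862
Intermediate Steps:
b(H) = 3 - √(-2 + H) (b(H) = 3 - √(H - 2) = 3 - √(-2 + H))
(-43 + z(5))*b(5) = (-43 - 5)*(3 - √(-2 + 5)) = -48*(3 - √3) = -144 + 48*√3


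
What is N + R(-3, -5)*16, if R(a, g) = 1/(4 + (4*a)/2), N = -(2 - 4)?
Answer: -6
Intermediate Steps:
N = 2 (N = -1*(-2) = 2)
R(a, g) = 1/(4 + 2*a) (R(a, g) = 1/(4 + (4*a)*(1/2)) = 1/(4 + 2*a))
N + R(-3, -5)*16 = 2 + (1/(2*(2 - 3)))*16 = 2 + ((1/2)/(-1))*16 = 2 + ((1/2)*(-1))*16 = 2 - 1/2*16 = 2 - 8 = -6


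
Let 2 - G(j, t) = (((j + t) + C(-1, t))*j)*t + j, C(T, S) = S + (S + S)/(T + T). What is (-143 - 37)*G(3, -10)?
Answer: 37980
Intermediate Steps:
C(T, S) = S + S/T (C(T, S) = S + (2*S)/((2*T)) = S + (2*S)*(1/(2*T)) = S + S/T)
G(j, t) = 2 - j - j*t*(j + t) (G(j, t) = 2 - ((((j + t) + (t + t/(-1)))*j)*t + j) = 2 - ((((j + t) + (t + t*(-1)))*j)*t + j) = 2 - ((((j + t) + (t - t))*j)*t + j) = 2 - ((((j + t) + 0)*j)*t + j) = 2 - (((j + t)*j)*t + j) = 2 - ((j*(j + t))*t + j) = 2 - (j*t*(j + t) + j) = 2 - (j + j*t*(j + t)) = 2 + (-j - j*t*(j + t)) = 2 - j - j*t*(j + t))
(-143 - 37)*G(3, -10) = (-143 - 37)*(2 - 1*3 - 1*3*(-10)² - 1*(-10)*3²) = -180*(2 - 3 - 1*3*100 - 1*(-10)*9) = -180*(2 - 3 - 300 + 90) = -180*(-211) = 37980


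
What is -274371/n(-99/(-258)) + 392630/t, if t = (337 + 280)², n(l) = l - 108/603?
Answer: -200613520552636/149610777 ≈ -1.3409e+6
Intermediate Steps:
n(l) = -12/67 + l (n(l) = l - 108*1/603 = l - 12/67 = -12/67 + l)
t = 380689 (t = 617² = 380689)
-274371/n(-99/(-258)) + 392630/t = -274371/(-12/67 - 99/(-258)) + 392630/380689 = -274371/(-12/67 - 99*(-1/258)) + 392630*(1/380689) = -274371/(-12/67 + 33/86) + 392630/380689 = -274371/1179/5762 + 392630/380689 = -274371*5762/1179 + 392630/380689 = -526975234/393 + 392630/380689 = -200613520552636/149610777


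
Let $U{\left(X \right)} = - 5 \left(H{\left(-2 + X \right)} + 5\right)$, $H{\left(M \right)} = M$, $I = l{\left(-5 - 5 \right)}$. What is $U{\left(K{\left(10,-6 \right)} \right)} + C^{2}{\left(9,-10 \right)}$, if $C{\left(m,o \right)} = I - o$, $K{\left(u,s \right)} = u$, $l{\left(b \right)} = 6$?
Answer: $191$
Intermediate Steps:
$I = 6$
$C{\left(m,o \right)} = 6 - o$
$U{\left(X \right)} = -15 - 5 X$ ($U{\left(X \right)} = - 5 \left(\left(-2 + X\right) + 5\right) = - 5 \left(3 + X\right) = -15 - 5 X$)
$U{\left(K{\left(10,-6 \right)} \right)} + C^{2}{\left(9,-10 \right)} = \left(-15 - 50\right) + \left(6 - -10\right)^{2} = \left(-15 - 50\right) + \left(6 + 10\right)^{2} = -65 + 16^{2} = -65 + 256 = 191$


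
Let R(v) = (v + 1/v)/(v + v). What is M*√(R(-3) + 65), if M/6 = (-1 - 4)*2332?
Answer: -23320*√590 ≈ -5.6644e+5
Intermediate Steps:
R(v) = (v + 1/v)/(2*v) (R(v) = (v + 1/v)/((2*v)) = (v + 1/v)*(1/(2*v)) = (v + 1/v)/(2*v))
M = -69960 (M = 6*((-1 - 4)*2332) = 6*(-5*2332) = 6*(-11660) = -69960)
M*√(R(-3) + 65) = -69960*√((½)*(1 + (-3)²)/(-3)² + 65) = -69960*√((½)*(⅑)*(1 + 9) + 65) = -69960*√((½)*(⅑)*10 + 65) = -69960*√(5/9 + 65) = -23320*√590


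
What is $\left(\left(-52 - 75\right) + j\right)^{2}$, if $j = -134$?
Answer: $68121$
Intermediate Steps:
$\left(\left(-52 - 75\right) + j\right)^{2} = \left(\left(-52 - 75\right) - 134\right)^{2} = \left(-127 - 134\right)^{2} = \left(-261\right)^{2} = 68121$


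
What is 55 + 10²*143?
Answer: 14355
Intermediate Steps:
55 + 10²*143 = 55 + 100*143 = 55 + 14300 = 14355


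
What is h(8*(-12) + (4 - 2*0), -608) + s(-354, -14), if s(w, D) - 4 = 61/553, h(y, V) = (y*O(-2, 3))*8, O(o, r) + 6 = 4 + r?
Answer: -404735/553 ≈ -731.89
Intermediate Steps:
O(o, r) = -2 + r (O(o, r) = -6 + (4 + r) = -2 + r)
h(y, V) = 8*y (h(y, V) = (y*(-2 + 3))*8 = (y*1)*8 = y*8 = 8*y)
s(w, D) = 2273/553 (s(w, D) = 4 + 61/553 = 2273/553)
h(8*(-12) + (4 - 2*0), -608) + s(-354, -14) = 8*(8*(-12) + (4 - 2*0)) + 2273/553 = 8*(-96 + (4 + 0)) + 2273/553 = 8*(-96 + 4) + 2273/553 = 8*(-92) + 2273/553 = -736 + 2273/553 = -404735/553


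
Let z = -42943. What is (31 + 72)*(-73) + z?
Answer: -50462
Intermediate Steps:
(31 + 72)*(-73) + z = (31 + 72)*(-73) - 42943 = 103*(-73) - 42943 = -7519 - 42943 = -50462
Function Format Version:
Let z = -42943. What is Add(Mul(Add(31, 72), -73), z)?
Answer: -50462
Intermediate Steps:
Add(Mul(Add(31, 72), -73), z) = Add(Mul(Add(31, 72), -73), -42943) = Add(Mul(103, -73), -42943) = Add(-7519, -42943) = -50462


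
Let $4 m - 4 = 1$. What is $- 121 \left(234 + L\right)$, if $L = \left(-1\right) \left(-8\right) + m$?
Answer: $- \frac{117733}{4} \approx -29433.0$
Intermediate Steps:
$m = \frac{5}{4}$ ($m = 1 + \frac{1}{4} \cdot 1 = 1 + \frac{1}{4} = \frac{5}{4} \approx 1.25$)
$L = \frac{37}{4}$ ($L = \left(-1\right) \left(-8\right) + \frac{5}{4} = 8 + \frac{5}{4} = \frac{37}{4} \approx 9.25$)
$- 121 \left(234 + L\right) = - 121 \left(234 + \frac{37}{4}\right) = \left(-121\right) \frac{973}{4} = - \frac{117733}{4}$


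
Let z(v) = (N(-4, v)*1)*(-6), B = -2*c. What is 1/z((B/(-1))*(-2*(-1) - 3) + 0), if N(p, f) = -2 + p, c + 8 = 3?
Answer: 1/36 ≈ 0.027778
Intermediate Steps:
c = -5 (c = -8 + 3 = -5)
B = 10 (B = -2*(-5) = 10)
z(v) = 36 (z(v) = ((-2 - 4)*1)*(-6) = -6*1*(-6) = -6*(-6) = 36)
1/z((B/(-1))*(-2*(-1) - 3) + 0) = 1/36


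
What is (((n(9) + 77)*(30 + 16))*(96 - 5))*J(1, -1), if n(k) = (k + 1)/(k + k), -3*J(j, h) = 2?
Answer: -5843656/27 ≈ -2.1643e+5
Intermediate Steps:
J(j, h) = -2/3 (J(j, h) = -1/3*2 = -2/3)
n(k) = (1 + k)/(2*k) (n(k) = (1 + k)/((2*k)) = (1 + k)*(1/(2*k)) = (1 + k)/(2*k))
(((n(9) + 77)*(30 + 16))*(96 - 5))*J(1, -1) = ((((1/2)*(1 + 9)/9 + 77)*(30 + 16))*(96 - 5))*(-2/3) = ((((1/2)*(1/9)*10 + 77)*46)*91)*(-2/3) = (((5/9 + 77)*46)*91)*(-2/3) = (((698/9)*46)*91)*(-2/3) = ((32108/9)*91)*(-2/3) = (2921828/9)*(-2/3) = -5843656/27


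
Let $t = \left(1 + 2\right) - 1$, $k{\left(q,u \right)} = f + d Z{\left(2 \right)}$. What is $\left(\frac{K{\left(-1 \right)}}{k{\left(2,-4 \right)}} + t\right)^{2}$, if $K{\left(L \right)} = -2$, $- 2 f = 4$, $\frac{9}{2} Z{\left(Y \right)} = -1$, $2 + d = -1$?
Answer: $\frac{49}{4} \approx 12.25$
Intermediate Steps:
$d = -3$ ($d = -2 - 1 = -3$)
$Z{\left(Y \right)} = - \frac{2}{9}$ ($Z{\left(Y \right)} = \frac{2}{9} \left(-1\right) = - \frac{2}{9}$)
$f = -2$ ($f = \left(- \frac{1}{2}\right) 4 = -2$)
$k{\left(q,u \right)} = - \frac{4}{3}$ ($k{\left(q,u \right)} = -2 - - \frac{2}{3} = -2 + \frac{2}{3} = - \frac{4}{3}$)
$t = 2$ ($t = 3 - 1 = 2$)
$\left(\frac{K{\left(-1 \right)}}{k{\left(2,-4 \right)}} + t\right)^{2} = \left(- \frac{2}{- \frac{4}{3}} + 2\right)^{2} = \left(\left(-2\right) \left(- \frac{3}{4}\right) + 2\right)^{2} = \left(\frac{3}{2} + 2\right)^{2} = \left(\frac{7}{2}\right)^{2} = \frac{49}{4}$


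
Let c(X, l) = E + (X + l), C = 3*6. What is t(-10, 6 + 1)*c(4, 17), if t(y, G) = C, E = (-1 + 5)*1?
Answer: 450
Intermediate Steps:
E = 4 (E = 4*1 = 4)
C = 18
c(X, l) = 4 + X + l (c(X, l) = 4 + (X + l) = 4 + X + l)
t(y, G) = 18
t(-10, 6 + 1)*c(4, 17) = 18*(4 + 4 + 17) = 18*25 = 450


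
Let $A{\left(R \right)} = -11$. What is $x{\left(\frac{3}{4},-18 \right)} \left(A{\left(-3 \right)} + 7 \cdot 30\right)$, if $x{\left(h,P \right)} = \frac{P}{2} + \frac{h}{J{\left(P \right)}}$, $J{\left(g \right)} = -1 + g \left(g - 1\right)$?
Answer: $- \frac{2442327}{1364} \approx -1790.6$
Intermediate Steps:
$J{\left(g \right)} = -1 + g \left(-1 + g\right)$ ($J{\left(g \right)} = -1 + g \left(g - 1\right) = -1 + g \left(-1 + g\right)$)
$x{\left(h,P \right)} = \frac{P}{2} + \frac{h}{-1 + P^{2} - P}$
$x{\left(\frac{3}{4},-18 \right)} \left(A{\left(-3 \right)} + 7 \cdot 30\right) = \frac{- \frac{3}{4} + \frac{1}{2} \left(-18\right) \left(1 - 18 - \left(-18\right)^{2}\right)}{1 - 18 - \left(-18\right)^{2}} \left(-11 + 7 \cdot 30\right) = \frac{- \frac{3}{4} + \frac{1}{2} \left(-18\right) \left(1 - 18 - 324\right)}{1 - 18 - 324} \left(-11 + 210\right) = \frac{\left(-1\right) \frac{3}{4} + \frac{1}{2} \left(-18\right) \left(1 - 18 - 324\right)}{1 - 18 - 324} \cdot 199 = \frac{- \frac{3}{4} + \frac{1}{2} \left(-18\right) \left(-341\right)}{-341} \cdot 199 = - \frac{- \frac{3}{4} + 3069}{341} \cdot 199 = \left(- \frac{1}{341}\right) \frac{12273}{4} \cdot 199 = \left(- \frac{12273}{1364}\right) 199 = - \frac{2442327}{1364}$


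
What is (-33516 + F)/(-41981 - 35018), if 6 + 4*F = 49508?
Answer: 42281/153998 ≈ 0.27456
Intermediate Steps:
F = 24751/2 (F = -3/2 + (¼)*49508 = -3/2 + 12377 = 24751/2 ≈ 12376.)
(-33516 + F)/(-41981 - 35018) = (-33516 + 24751/2)/(-41981 - 35018) = -42281/2/(-76999) = -42281/2*(-1/76999) = 42281/153998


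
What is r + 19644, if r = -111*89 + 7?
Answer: 9772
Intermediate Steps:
r = -9872 (r = -9879 + 7 = -9872)
r + 19644 = -9872 + 19644 = 9772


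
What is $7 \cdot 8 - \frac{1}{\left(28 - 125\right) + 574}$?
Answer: $\frac{26711}{477} \approx 55.998$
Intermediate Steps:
$7 \cdot 8 - \frac{1}{\left(28 - 125\right) + 574} = 56 - \frac{1}{\left(28 - 125\right) + 574} = 56 - \frac{1}{-97 + 574} = 56 - \frac{1}{477} = \frac{26711}{477}$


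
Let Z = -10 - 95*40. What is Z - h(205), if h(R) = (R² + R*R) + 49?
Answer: -87909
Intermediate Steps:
Z = -3810 (Z = -10 - 3800 = -3810)
h(R) = 49 + 2*R² (h(R) = (R² + R²) + 49 = 2*R² + 49 = 49 + 2*R²)
Z - h(205) = -3810 - (49 + 2*205²) = -3810 - (49 + 2*42025) = -3810 - (49 + 84050) = -3810 - 1*84099 = -3810 - 84099 = -87909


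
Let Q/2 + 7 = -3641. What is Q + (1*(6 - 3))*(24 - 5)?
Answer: -7239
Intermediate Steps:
Q = -7296 (Q = -14 + 2*(-3641) = -14 - 7282 = -7296)
Q + (1*(6 - 3))*(24 - 5) = -7296 + (1*(6 - 3))*(24 - 5) = -7296 + (1*3)*19 = -7296 + 3*19 = -7296 + 57 = -7239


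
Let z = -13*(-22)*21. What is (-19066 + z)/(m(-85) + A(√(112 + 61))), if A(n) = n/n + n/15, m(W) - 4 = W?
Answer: 235080000/1439827 + 195900*√173/1439827 ≈ 165.06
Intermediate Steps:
m(W) = 4 + W
z = 6006 (z = 286*21 = 6006)
A(n) = 1 + n/15 (A(n) = 1 + n*(1/15) = 1 + n/15)
(-19066 + z)/(m(-85) + A(√(112 + 61))) = (-19066 + 6006)/((4 - 85) + (1 + √(112 + 61)/15)) = -13060/(-81 + (1 + √173/15)) = -13060/(-80 + √173/15)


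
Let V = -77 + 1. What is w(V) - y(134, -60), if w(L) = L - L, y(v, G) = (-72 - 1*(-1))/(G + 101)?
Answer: 71/41 ≈ 1.7317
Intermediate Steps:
y(v, G) = -71/(101 + G) (y(v, G) = (-72 + 1)/(101 + G) = -71/(101 + G))
V = -76
w(L) = 0
w(V) - y(134, -60) = 0 - (-71)/(101 - 60) = 0 - (-71)/41 = 0 - 1*(-71/41) = 0 + 71/41 = 71/41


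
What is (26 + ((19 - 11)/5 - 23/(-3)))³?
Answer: 148035889/3375 ≈ 43863.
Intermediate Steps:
(26 + ((19 - 11)/5 - 23/(-3)))³ = (26 + (8*(⅕) - 23*(-⅓)))³ = (26 + (8/5 + 23/3))³ = (26 + 139/15)³ = (529/15)³ = 148035889/3375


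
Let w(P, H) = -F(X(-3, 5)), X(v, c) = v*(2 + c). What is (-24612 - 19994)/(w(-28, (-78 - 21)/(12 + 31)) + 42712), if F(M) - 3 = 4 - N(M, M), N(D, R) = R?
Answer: -22303/21342 ≈ -1.0450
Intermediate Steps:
F(M) = 7 - M (F(M) = 3 + (4 - M) = 7 - M)
w(P, H) = -28 (w(P, H) = -(7 - (-3)*(2 + 5)) = -(7 - (-3)*7) = -(7 - 1*(-21)) = -(7 + 21) = -1*28 = -28)
(-24612 - 19994)/(w(-28, (-78 - 21)/(12 + 31)) + 42712) = (-24612 - 19994)/(-28 + 42712) = -44606/42684 = -44606*1/42684 = -22303/21342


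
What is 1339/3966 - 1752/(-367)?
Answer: 7439845/1455522 ≈ 5.1115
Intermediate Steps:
1339/3966 - 1752/(-367) = 1339*(1/3966) - 1752*(-1/367) = 1339/3966 + 1752/367 = 7439845/1455522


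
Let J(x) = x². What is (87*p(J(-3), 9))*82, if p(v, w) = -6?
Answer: -42804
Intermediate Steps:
(87*p(J(-3), 9))*82 = (87*(-6))*82 = -522*82 = -42804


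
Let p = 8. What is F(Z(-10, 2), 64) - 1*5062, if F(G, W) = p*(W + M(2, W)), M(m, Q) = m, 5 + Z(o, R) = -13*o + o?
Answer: -4534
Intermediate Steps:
Z(o, R) = -5 - 12*o (Z(o, R) = -5 + (-13*o + o) = -5 - 12*o)
F(G, W) = 16 + 8*W (F(G, W) = 8*(W + 2) = 8*(2 + W) = 16 + 8*W)
F(Z(-10, 2), 64) - 1*5062 = (16 + 8*64) - 1*5062 = (16 + 512) - 5062 = 528 - 5062 = -4534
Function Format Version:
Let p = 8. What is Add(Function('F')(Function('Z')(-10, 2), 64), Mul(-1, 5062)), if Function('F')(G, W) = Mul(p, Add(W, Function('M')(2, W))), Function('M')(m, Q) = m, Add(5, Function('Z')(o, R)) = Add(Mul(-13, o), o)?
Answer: -4534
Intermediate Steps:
Function('Z')(o, R) = Add(-5, Mul(-12, o)) (Function('Z')(o, R) = Add(-5, Add(Mul(-13, o), o)) = Add(-5, Mul(-12, o)))
Function('F')(G, W) = Add(16, Mul(8, W)) (Function('F')(G, W) = Mul(8, Add(W, 2)) = Mul(8, Add(2, W)) = Add(16, Mul(8, W)))
Add(Function('F')(Function('Z')(-10, 2), 64), Mul(-1, 5062)) = Add(Add(16, Mul(8, 64)), Mul(-1, 5062)) = Add(Add(16, 512), -5062) = Add(528, -5062) = -4534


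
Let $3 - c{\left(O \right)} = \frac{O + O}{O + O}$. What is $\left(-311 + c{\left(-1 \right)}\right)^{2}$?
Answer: $95481$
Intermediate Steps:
$c{\left(O \right)} = 2$ ($c{\left(O \right)} = 3 - \frac{O + O}{O + O} = 3 - \frac{2 O}{2 O} = 3 - 2 O \frac{1}{2 O} = 3 - 1 = 2$)
$\left(-311 + c{\left(-1 \right)}\right)^{2} = \left(-311 + 2\right)^{2} = \left(-309\right)^{2} = 95481$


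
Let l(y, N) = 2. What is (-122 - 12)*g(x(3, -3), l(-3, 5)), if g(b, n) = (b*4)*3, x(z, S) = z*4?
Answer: -19296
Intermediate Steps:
x(z, S) = 4*z
g(b, n) = 12*b (g(b, n) = (4*b)*3 = 12*b)
(-122 - 12)*g(x(3, -3), l(-3, 5)) = (-122 - 12)*(12*(4*3)) = -1608*12 = -134*144 = -19296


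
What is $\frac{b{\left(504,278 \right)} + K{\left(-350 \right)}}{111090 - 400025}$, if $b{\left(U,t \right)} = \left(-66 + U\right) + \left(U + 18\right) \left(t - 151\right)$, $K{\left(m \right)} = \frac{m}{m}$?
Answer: $- \frac{66733}{288935} \approx -0.23096$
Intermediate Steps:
$K{\left(m \right)} = 1$
$b{\left(U,t \right)} = -66 + U + \left(-151 + t\right) \left(18 + U\right)$ ($b{\left(U,t \right)} = \left(-66 + U\right) + \left(18 + U\right) \left(-151 + t\right) = \left(-66 + U\right) + \left(-151 + t\right) \left(18 + U\right) = -66 + U + \left(-151 + t\right) \left(18 + U\right)$)
$\frac{b{\left(504,278 \right)} + K{\left(-350 \right)}}{111090 - 400025} = \frac{\left(-2784 - 75600 + 18 \cdot 278 + 504 \cdot 278\right) + 1}{111090 - 400025} = \frac{\left(-2784 - 75600 + 5004 + 140112\right) + 1}{-288935} = \left(66732 + 1\right) \left(- \frac{1}{288935}\right) = 66733 \left(- \frac{1}{288935}\right) = - \frac{66733}{288935}$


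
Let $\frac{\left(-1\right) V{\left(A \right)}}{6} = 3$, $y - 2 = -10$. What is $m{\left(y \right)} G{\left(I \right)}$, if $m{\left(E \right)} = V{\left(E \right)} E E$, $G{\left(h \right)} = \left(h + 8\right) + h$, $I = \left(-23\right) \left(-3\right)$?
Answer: $-168192$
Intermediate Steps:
$y = -8$ ($y = 2 - 10 = -8$)
$V{\left(A \right)} = -18$ ($V{\left(A \right)} = \left(-6\right) 3 = -18$)
$I = 69$
$G{\left(h \right)} = 8 + 2 h$ ($G{\left(h \right)} = \left(8 + h\right) + h = 8 + 2 h$)
$m{\left(E \right)} = - 18 E^{2}$ ($m{\left(E \right)} = - 18 E E = - 18 E^{2}$)
$m{\left(y \right)} G{\left(I \right)} = - 18 \left(-8\right)^{2} \left(8 + 2 \cdot 69\right) = \left(-18\right) 64 \left(8 + 138\right) = \left(-1152\right) 146 = -168192$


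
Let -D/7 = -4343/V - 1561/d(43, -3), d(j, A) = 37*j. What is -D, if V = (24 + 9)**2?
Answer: -60267494/1732599 ≈ -34.784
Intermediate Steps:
V = 1089 (V = 33**2 = 1089)
D = 60267494/1732599 (D = -7*(-4343/1089 - 1561/(37*43)) = -7*(-4343*1/1089 - 1561/1591) = -7*(-4343/1089 - 1561*1/1591) = -7*(-4343/1089 - 1561/1591) = -7*(-8609642/1732599) = 60267494/1732599 ≈ 34.784)
-D = -1*60267494/1732599 = -60267494/1732599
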